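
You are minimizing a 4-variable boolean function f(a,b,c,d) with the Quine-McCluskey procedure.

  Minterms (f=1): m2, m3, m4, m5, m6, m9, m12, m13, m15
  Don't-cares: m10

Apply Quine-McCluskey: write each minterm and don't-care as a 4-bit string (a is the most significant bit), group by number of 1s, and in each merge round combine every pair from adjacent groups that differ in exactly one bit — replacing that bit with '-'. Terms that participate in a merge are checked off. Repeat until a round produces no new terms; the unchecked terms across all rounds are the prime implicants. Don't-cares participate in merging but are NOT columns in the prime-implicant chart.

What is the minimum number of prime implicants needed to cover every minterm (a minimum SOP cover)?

Round 0: 0010✓ 0011✓ 0100✓ 0101✓ 0110✓ 1001✓ 1010✓ 1100✓ 1101✓ 1111✓
Round 1: -010 -100✓ -101✓ 0-10 001- 01-0 010-✓ 1-01 11-1 110-✓
Round 2: -10-
PIs = {-010, -10-, 0-10, 001-, 01-0, 1-01, 11-1}
Coverage chart:
  m2: -010,0-10,001-
  m3: 001- ←essential
  m4: -10-,01-0
  m5: -10- ←essential
  m6: 0-10,01-0
  m9: 1-01 ←essential
  m12: -10- ←essential
  m13: -10-,1-01,11-1
  m15: 11-1 ←essential
Essential: -10-, 001-, 1-01, 11-1
Petrick residual → 0-10
Min cover (5 terms): bc' + a'cd' + a'b'c + ac'd + abd

5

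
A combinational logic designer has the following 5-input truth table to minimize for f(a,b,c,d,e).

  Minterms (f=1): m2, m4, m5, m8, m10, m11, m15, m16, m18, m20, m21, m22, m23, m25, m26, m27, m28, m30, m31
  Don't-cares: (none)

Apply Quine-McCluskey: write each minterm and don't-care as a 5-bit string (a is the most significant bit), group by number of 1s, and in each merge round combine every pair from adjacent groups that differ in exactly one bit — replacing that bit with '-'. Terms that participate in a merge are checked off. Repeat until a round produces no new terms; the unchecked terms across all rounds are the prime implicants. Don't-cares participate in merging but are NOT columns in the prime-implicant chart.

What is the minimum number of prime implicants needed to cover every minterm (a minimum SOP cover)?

size-2^0 implicants → 00010(✓)  00100(✓)  00101(✓)  01000(✓)  01010(✓)  01011(✓)  01111(✓)  10000(✓)  10010(✓)  10100(✓)  10101(✓)  10110(✓)  10111(✓)  11001(✓)  11010(✓)  11011(✓)  11100(✓)  11110(✓)  11111(✓)
size-2^1 implicants → -0010(✓)  -0100(✓)  -0101(✓)  -1010(✓)  -1011(✓)  -1111(✓)  0-010(✓)  0010-(✓)  01-11(✓)  010-0  0101-(✓)  1-010(✓)  1-100(✓)  1-110(✓)  1-111(✓)  10-00(✓)  10-10(✓)  100-0(✓)  101-0(✓)  101-1(✓)  1010-(✓)  1011-(✓)  11-10(✓)  11-11(✓)  110-1  1101-(✓)  111-0(✓)  1111-(✓)
size-2^2 implicants → --010  -010-  -1-11  -101-  1--10  1-1-0  1-11-  10--0  101--  11-1-
Unchecked terms (primes): --010, -010-, -1-11, -101-, 010-0, 1--10, 1-1-0, 1-11-, 10--0, 101--, 11-1-, 110-1
Minterm coverage:
  m2 ⊆ --010 [E]
  m4 ⊆ -010- [E]
  m5 ⊆ -010- [E]
  m8 ⊆ 010-0 [E]
  m10 ⊆ --010,-101-,010-0
  m11 ⊆ -1-11,-101-
  m15 ⊆ -1-11 [E]
  m16 ⊆ 10--0 [E]
  m18 ⊆ --010,1--10,10--0
  m20 ⊆ -010-,1-1-0,10--0,101--
  m21 ⊆ -010-,101--
  m22 ⊆ 1--10,1-1-0,1-11-,10--0,101--
  m23 ⊆ 1-11-,101--
  m25 ⊆ 110-1 [E]
  m26 ⊆ --010,-101-,1--10,11-1-
  m27 ⊆ -1-11,-101-,11-1-,110-1
  m28 ⊆ 1-1-0 [E]
  m30 ⊆ 1--10,1-1-0,1-11-,11-1-
  m31 ⊆ -1-11,1-11-,11-1-
E = {--010, -010-, -1-11, 010-0, 1-1-0, 10--0, 110-1}
Petrick residual → 1-11-
Cover = c'de' + b'cd' + bde + a'bc'e' + ace' + acd + ab'e' + abc'e  |cover|=8

8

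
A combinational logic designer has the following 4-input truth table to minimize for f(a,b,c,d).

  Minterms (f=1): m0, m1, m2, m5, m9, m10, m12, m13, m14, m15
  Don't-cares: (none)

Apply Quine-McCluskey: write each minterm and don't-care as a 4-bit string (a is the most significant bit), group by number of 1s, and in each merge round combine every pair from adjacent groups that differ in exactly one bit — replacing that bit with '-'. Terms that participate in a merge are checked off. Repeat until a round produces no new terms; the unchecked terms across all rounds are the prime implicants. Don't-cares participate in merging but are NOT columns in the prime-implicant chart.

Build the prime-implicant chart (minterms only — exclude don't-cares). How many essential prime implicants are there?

2

Round 0: 0000✓ 0001✓ 0010✓ 0101✓ 1001✓ 1010✓ 1100✓ 1101✓ 1110✓ 1111✓
Round 1: -001✓ -010 -101✓ 0-01✓ 00-0 000- 1-01✓ 1-10 11-0✓ 11-1✓ 110-✓ 111-✓
Round 2: --01 11--
PIs = {--01, -010, 00-0, 000-, 1-10, 11--}
Coverage chart:
  m0: 00-0,000-
  m1: --01,000-
  m2: -010,00-0
  m5: --01 ←essential
  m9: --01 ←essential
  m10: -010,1-10
  m12: 11-- ←essential
  m13: --01,11--
  m14: 1-10,11--
  m15: 11-- ←essential
Essential: --01, 11--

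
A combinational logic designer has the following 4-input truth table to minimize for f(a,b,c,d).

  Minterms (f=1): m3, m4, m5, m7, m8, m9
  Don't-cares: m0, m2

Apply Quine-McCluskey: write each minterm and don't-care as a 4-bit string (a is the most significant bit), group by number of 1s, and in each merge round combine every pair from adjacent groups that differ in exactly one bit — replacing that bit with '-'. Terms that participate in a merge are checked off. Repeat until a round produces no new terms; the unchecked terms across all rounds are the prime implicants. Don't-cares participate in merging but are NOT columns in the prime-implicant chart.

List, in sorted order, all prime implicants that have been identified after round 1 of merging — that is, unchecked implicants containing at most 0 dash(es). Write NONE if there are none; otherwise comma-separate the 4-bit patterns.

NONE

size-2^0 implicants → 0000(✓)  0010(✓)  0011(✓)  0100(✓)  0101(✓)  0111(✓)  1000(✓)  1001(✓)
size-2^1 implicants → -000  0-00  0-11  00-0  001-  01-1  010-  100-
Unchecked terms (primes): -000, 0-00, 0-11, 00-0, 001-, 01-1, 010-, 100-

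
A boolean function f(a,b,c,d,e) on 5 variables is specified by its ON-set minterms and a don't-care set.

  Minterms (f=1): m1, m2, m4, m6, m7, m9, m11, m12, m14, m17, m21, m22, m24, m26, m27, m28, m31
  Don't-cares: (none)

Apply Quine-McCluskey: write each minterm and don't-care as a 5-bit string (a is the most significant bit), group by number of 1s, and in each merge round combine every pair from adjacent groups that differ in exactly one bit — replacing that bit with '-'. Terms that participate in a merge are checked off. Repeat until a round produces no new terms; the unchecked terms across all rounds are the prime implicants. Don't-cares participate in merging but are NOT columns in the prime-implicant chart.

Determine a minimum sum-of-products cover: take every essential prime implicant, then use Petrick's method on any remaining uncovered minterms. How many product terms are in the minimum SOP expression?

10

size-2^0 implicants → 00001(✓)  00010(✓)  00100(✓)  00110(✓)  00111(✓)  01001(✓)  01011(✓)  01100(✓)  01110(✓)  10001(✓)  10101(✓)  10110(✓)  11000(✓)  11010(✓)  11011(✓)  11100(✓)  11111(✓)
size-2^1 implicants → -0001  -0110  -1011  -1100  0-001  0-100(✓)  0-110(✓)  00-10  001-0(✓)  0011-  010-1  011-0(✓)  10-01  11-00  11-11  110-0  1101-
size-2^2 implicants → 0-1-0
Unchecked terms (primes): -0001, -0110, -1011, -1100, 0-001, 0-1-0, 00-10, 0011-, 010-1, 10-01, 11-00, 11-11, 110-0, 1101-
Minterm coverage:
  m1 ⊆ -0001,0-001
  m2 ⊆ 00-10 [E]
  m4 ⊆ 0-1-0 [E]
  m6 ⊆ -0110,0-1-0,00-10,0011-
  m7 ⊆ 0011- [E]
  m9 ⊆ 0-001,010-1
  m11 ⊆ -1011,010-1
  m12 ⊆ -1100,0-1-0
  m14 ⊆ 0-1-0 [E]
  m17 ⊆ -0001,10-01
  m21 ⊆ 10-01 [E]
  m22 ⊆ -0110 [E]
  m24 ⊆ 11-00,110-0
  m26 ⊆ 110-0,1101-
  m27 ⊆ -1011,11-11,1101-
  m28 ⊆ -1100,11-00
  m31 ⊆ 11-11 [E]
E = {-0110, 0-1-0, 00-10, 0011-, 10-01, 11-11}
Petrick residual → -0001, -1100, 010-1, 110-0
Cover = b'c'd'e + b'cde' + bcd'e' + a'ce' + a'b'de' + a'b'cd + a'bc'e + ab'd'e + abde + abc'e'  |cover|=10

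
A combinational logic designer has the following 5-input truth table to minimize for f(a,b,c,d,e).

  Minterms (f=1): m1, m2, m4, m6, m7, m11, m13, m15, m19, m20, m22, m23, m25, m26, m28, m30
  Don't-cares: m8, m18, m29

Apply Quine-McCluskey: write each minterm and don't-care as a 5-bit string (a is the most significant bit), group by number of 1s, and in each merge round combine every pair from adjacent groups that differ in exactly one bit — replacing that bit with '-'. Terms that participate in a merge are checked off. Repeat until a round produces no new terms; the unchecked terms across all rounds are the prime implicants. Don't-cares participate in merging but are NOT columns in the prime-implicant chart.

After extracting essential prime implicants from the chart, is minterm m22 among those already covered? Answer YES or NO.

Round 0: 00001 00010✓ 00100✓ 00110✓ 00111✓ 01000 01011✓ 01101✓ 01111✓ 10010✓ 10011✓ 10100✓ 10110✓ 10111✓ 11001✓ 11010✓ 11100✓ 11101✓ 11110✓
Round 1: -0010✓ -0100✓ -0110✓ -0111✓ -1101 0-111 00-10✓ 001-0✓ 0011-✓ 01-11 011-1 1-010✓ 1-100✓ 1-110✓ 10-10✓ 10-11✓ 1001-✓ 101-0✓ 1011-✓ 11-01 11-10✓ 111-0✓ 1110-
Round 2: -0-10 -01-0 -011- 1--10 1-1-0 10-1-
PIs = {-0-10, -01-0, -011-, -1101, 0-111, 00001, 01-11, 01000, 011-1, 1--10, 1-1-0, 10-1-, 11-01, 1110-}
Coverage chart:
  m1: 00001 ←essential
  m2: -0-10 ←essential
  m4: -01-0 ←essential
  m6: -0-10,-01-0,-011-
  m7: -011-,0-111
  m11: 01-11 ←essential
  m13: -1101,011-1
  m15: 0-111,01-11,011-1
  m19: 10-1- ←essential
  m20: -01-0,1-1-0
  m22: -0-10,-01-0,-011-,1--10,1-1-0,10-1-
  m23: -011-,10-1-
  m25: 11-01 ←essential
  m26: 1--10 ←essential
  m28: 1-1-0,1110-
  m30: 1--10,1-1-0
Essential: -0-10, -01-0, 00001, 01-11, 1--10, 10-1-, 11-01

YES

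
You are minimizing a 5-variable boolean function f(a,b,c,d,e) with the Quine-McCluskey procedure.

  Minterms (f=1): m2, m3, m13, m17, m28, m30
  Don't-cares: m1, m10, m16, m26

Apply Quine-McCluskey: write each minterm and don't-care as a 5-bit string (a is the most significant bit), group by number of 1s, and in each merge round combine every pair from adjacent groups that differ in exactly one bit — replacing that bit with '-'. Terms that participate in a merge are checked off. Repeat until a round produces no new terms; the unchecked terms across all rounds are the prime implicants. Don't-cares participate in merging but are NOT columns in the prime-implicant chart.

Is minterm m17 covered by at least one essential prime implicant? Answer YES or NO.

NO

size-2^0 implicants → 00001(✓)  00010(✓)  00011(✓)  01010(✓)  01101  10000(✓)  10001(✓)  11010(✓)  11100(✓)  11110(✓)
size-2^1 implicants → -0001  -1010  0-010  000-1  0001-  1000-  11-10  111-0
Unchecked terms (primes): -0001, -1010, 0-010, 000-1, 0001-, 01101, 1000-, 11-10, 111-0
Minterm coverage:
  m2 ⊆ 0-010,0001-
  m3 ⊆ 000-1,0001-
  m13 ⊆ 01101 [E]
  m17 ⊆ -0001,1000-
  m28 ⊆ 111-0 [E]
  m30 ⊆ 11-10,111-0
E = {01101, 111-0}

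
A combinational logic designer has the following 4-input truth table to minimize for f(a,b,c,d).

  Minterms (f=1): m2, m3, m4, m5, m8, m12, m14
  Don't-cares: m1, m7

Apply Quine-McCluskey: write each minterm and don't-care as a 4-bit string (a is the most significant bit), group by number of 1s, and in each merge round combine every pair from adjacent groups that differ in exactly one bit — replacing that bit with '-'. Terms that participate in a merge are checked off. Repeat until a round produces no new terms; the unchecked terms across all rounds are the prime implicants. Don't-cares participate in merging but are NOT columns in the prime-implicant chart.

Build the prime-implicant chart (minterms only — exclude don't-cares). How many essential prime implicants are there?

3

size-2^0 implicants → 0001(✓)  0010(✓)  0011(✓)  0100(✓)  0101(✓)  0111(✓)  1000(✓)  1100(✓)  1110(✓)
size-2^1 implicants → -100  0-01(✓)  0-11(✓)  00-1(✓)  001-  01-1(✓)  010-  1-00  11-0
size-2^2 implicants → 0--1
Unchecked terms (primes): -100, 0--1, 001-, 010-, 1-00, 11-0
Minterm coverage:
  m2 ⊆ 001- [E]
  m3 ⊆ 0--1,001-
  m4 ⊆ -100,010-
  m5 ⊆ 0--1,010-
  m8 ⊆ 1-00 [E]
  m12 ⊆ -100,1-00,11-0
  m14 ⊆ 11-0 [E]
E = {001-, 1-00, 11-0}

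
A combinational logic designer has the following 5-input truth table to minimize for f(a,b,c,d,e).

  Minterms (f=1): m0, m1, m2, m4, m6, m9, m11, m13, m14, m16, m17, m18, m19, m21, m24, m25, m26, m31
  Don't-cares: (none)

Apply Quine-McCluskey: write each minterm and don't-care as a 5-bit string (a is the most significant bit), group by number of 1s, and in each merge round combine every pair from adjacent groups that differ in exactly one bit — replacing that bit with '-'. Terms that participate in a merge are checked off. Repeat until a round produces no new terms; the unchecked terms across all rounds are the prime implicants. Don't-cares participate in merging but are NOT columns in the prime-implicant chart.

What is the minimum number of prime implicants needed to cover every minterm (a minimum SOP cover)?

9

size-2^0 implicants → 00000(✓)  00001(✓)  00010(✓)  00100(✓)  00110(✓)  01001(✓)  01011(✓)  01101(✓)  01110(✓)  10000(✓)  10001(✓)  10010(✓)  10011(✓)  10101(✓)  11000(✓)  11001(✓)  11010(✓)  11111
size-2^1 implicants → -0000(✓)  -0001(✓)  -0010(✓)  -1001(✓)  0-001(✓)  0-110  00-00(✓)  00-10(✓)  000-0(✓)  0000-(✓)  001-0(✓)  01-01  010-1  1-000(✓)  1-001(✓)  1-010(✓)  10-01  100-0(✓)  100-1(✓)  1000-(✓)  1001-(✓)  110-0(✓)  1100-(✓)
size-2^2 implicants → --001  -00-0  -000-  00--0  1-0-0  1-00-  100--
Unchecked terms (primes): --001, -00-0, -000-, 0-110, 00--0, 01-01, 010-1, 1-0-0, 1-00-, 10-01, 100--, 11111
Minterm coverage:
  m0 ⊆ -00-0,-000-,00--0
  m1 ⊆ --001,-000-
  m2 ⊆ -00-0,00--0
  m4 ⊆ 00--0 [E]
  m6 ⊆ 0-110,00--0
  m9 ⊆ --001,01-01,010-1
  m11 ⊆ 010-1 [E]
  m13 ⊆ 01-01 [E]
  m14 ⊆ 0-110 [E]
  m16 ⊆ -00-0,-000-,1-0-0,1-00-,100--
  m17 ⊆ --001,-000-,1-00-,10-01,100--
  m18 ⊆ -00-0,1-0-0,100--
  m19 ⊆ 100-- [E]
  m21 ⊆ 10-01 [E]
  m24 ⊆ 1-0-0,1-00-
  m25 ⊆ --001,1-00-
  m26 ⊆ 1-0-0 [E]
  m31 ⊆ 11111 [E]
E = {0-110, 00--0, 01-01, 010-1, 1-0-0, 10-01, 100--, 11111}
Petrick residual → --001
Cover = c'd'e + a'cde' + a'b'e' + a'bd'e + a'bc'e + ac'e' + ab'd'e + ab'c' + abcde  |cover|=9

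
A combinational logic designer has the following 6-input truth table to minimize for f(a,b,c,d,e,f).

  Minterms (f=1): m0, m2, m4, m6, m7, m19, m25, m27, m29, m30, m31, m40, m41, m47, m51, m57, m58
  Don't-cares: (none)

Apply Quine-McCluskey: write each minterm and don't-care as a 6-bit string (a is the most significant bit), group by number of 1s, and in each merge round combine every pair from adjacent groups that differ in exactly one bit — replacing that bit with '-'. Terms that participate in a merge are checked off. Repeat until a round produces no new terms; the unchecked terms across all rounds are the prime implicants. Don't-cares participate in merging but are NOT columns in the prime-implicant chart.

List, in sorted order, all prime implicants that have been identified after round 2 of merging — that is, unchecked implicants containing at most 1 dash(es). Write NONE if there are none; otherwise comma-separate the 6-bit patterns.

-10011, -11001, 00011-, 01-011, 01111-, 1-1001, 10100-, 101111, 111010

[col 0] 000000*, 000010*, 000100*, 000110*, 000111*, 010011*, 011001*, 011011*, 011101*, 011110*, 011111*, 101000*, 101001*, 101111, 110011*, 111001*, 111010
[col 1] -10011, -11001, 000-00*, 000-10*, 0000-0*, 0001-0*, 00011-, 01-011, 011-01*, 011-11*, 0110-1*, 0111-1*, 01111-, 1-1001, 10100-
[col 2] 000--0, 011--1
Prime implicants: -10011, -11001, 000--0, 00011-, 01-011, 011--1, 01111-, 1-1001, 10100-, 101111, 111010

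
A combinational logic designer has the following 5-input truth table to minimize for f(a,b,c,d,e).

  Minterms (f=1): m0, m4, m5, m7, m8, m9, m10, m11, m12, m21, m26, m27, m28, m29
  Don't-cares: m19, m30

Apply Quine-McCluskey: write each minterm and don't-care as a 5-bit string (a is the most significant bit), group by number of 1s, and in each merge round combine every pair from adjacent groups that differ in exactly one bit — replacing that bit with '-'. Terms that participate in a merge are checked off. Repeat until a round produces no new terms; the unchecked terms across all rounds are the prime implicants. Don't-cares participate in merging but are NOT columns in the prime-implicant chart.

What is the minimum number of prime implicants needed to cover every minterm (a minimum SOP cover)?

6

[col 0] 00000*, 00100*, 00101*, 00111*, 01000*, 01001*, 01010*, 01011*, 01100*, 10011*, 10101*, 11010*, 11011*, 11100*, 11101*, 11110*
[col 1] -0101, -1010*, -1011*, -1100, 0-000*, 0-100*, 00-00*, 001-1, 0010-, 01-00*, 010-0*, 010-1*, 0100-*, 0101-*, 1-011, 1-101, 11-10, 1101-*, 111-0, 1110-
[col 2] -101-, 0--00, 010--
Prime implicants: -0101, -101-, -1100, 0--00, 001-1, 0010-, 010--, 1-011, 1-101, 11-10, 111-0, 1110-
PI chart (minterm → PIs covering it):
  0 | 0--00  (sole → essential)
  4 | 0--00,0010-
  5 | -0101,001-1,0010-
  7 | 001-1  (sole → essential)
  8 | 0--00,010--
  9 | 010--  (sole → essential)
  10 | -101-,010--
  11 | -101-,010--
  12 | -1100,0--00
  21 | -0101,1-101
  26 | -101-,11-10
  27 | -101-,1-011
  28 | -1100,111-0,1110-
  29 | 1-101,1110-
Essential prime implicants: 0--00, 001-1, 010--
Petrick residual → -0101, -101-, 1110-
Minimum SOP uses 6 PIs: b'cd'e + bc'd + a'd'e' + a'b'ce + a'bc' + abcd'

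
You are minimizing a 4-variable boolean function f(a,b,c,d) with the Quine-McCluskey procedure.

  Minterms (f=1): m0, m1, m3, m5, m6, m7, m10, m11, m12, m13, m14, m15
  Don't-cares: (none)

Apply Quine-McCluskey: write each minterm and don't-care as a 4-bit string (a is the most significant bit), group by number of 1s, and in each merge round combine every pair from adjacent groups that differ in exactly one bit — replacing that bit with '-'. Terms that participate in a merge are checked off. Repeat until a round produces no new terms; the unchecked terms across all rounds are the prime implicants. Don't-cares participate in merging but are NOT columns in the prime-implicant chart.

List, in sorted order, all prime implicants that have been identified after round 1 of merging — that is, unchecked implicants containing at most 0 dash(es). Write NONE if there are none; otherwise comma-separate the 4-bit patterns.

size-2^0 implicants → 0000(✓)  0001(✓)  0011(✓)  0101(✓)  0110(✓)  0111(✓)  1010(✓)  1011(✓)  1100(✓)  1101(✓)  1110(✓)  1111(✓)
size-2^1 implicants → -011(✓)  -101(✓)  -110(✓)  -111(✓)  0-01(✓)  0-11(✓)  00-1(✓)  000-  01-1(✓)  011-(✓)  1-10(✓)  1-11(✓)  101-(✓)  11-0(✓)  11-1(✓)  110-(✓)  111-(✓)
size-2^2 implicants → --11  -1-1  -11-  0--1  1-1-  11--
Unchecked terms (primes): --11, -1-1, -11-, 0--1, 000-, 1-1-, 11--

NONE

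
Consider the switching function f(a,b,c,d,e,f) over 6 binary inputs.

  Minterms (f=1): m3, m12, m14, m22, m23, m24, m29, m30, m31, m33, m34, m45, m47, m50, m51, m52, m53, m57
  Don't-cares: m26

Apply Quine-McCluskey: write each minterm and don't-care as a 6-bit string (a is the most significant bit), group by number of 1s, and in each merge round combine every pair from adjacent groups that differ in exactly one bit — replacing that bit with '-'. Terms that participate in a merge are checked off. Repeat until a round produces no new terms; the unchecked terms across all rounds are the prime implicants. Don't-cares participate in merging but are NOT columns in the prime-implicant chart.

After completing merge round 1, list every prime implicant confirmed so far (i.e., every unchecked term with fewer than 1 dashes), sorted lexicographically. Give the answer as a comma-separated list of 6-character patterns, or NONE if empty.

size-2^0 implicants → 000011  001100(✓)  001110(✓)  010110(✓)  010111(✓)  011000(✓)  011010(✓)  011101(✓)  011110(✓)  011111(✓)  100001  100010(✓)  101101(✓)  101111(✓)  110010(✓)  110011(✓)  110100(✓)  110101(✓)  111001
size-2^1 implicants → 0-1110  0011-0  01-110(✓)  01-111(✓)  01011-(✓)  011-10  0110-0  0111-1  01111-(✓)  1-0010  1011-1  11001-  11010-
size-2^2 implicants → 01-11-
Unchecked terms (primes): 0-1110, 000011, 0011-0, 01-11-, 011-10, 0110-0, 0111-1, 1-0010, 100001, 1011-1, 11001-, 11010-, 111001

000011, 100001, 111001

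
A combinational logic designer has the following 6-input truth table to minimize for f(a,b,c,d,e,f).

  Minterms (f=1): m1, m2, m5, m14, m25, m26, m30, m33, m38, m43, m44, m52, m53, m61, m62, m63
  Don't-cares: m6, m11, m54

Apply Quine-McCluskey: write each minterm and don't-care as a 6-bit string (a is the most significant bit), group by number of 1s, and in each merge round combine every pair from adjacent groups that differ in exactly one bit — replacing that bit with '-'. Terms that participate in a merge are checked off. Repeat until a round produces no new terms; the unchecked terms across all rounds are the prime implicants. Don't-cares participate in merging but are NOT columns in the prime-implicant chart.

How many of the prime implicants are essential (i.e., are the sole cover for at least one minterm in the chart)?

7

[col 0] 000001*, 000010*, 000101*, 000110*, 001011*, 001110*, 011001, 011010*, 011110*, 100001*, 100110*, 101011*, 101100, 110100*, 110101*, 110110*, 111101*, 111110*, 111111*
[col 1] -00001, -00110, -01011, -11110, 0-1110, 00-110, 000-01, 000-10, 011-10, 1-0110, 11-101, 11-110, 1101-0, 11010-, 1111-1, 11111-
Prime implicants: -00001, -00110, -01011, -11110, 0-1110, 00-110, 000-01, 000-10, 011-10, 011001, 1-0110, 101100, 11-101, 11-110, 1101-0, 11010-, 1111-1, 11111-
PI chart (minterm → PIs covering it):
  1 | -00001,000-01
  2 | 000-10  (sole → essential)
  5 | 000-01  (sole → essential)
  14 | 0-1110,00-110
  25 | 011001  (sole → essential)
  26 | 011-10  (sole → essential)
  30 | -11110,0-1110,011-10
  33 | -00001  (sole → essential)
  38 | -00110,1-0110
  43 | -01011  (sole → essential)
  44 | 101100  (sole → essential)
  52 | 1101-0,11010-
  53 | 11-101,11010-
  61 | 11-101,1111-1
  62 | -11110,11-110,11111-
  63 | 1111-1,11111-
Essential prime implicants: -00001, -01011, 000-01, 000-10, 011-10, 011001, 101100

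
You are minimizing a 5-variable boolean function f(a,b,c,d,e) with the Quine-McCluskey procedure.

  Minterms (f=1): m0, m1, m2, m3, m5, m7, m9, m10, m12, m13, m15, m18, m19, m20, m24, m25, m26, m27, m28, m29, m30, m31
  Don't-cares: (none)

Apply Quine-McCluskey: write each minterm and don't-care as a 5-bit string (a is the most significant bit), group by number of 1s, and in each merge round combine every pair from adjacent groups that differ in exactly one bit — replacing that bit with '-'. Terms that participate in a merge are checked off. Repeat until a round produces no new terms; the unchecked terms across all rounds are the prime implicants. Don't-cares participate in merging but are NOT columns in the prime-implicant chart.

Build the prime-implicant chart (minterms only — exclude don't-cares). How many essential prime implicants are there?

5

size-2^0 implicants → 00000(✓)  00001(✓)  00010(✓)  00011(✓)  00101(✓)  00111(✓)  01001(✓)  01010(✓)  01100(✓)  01101(✓)  01111(✓)  10010(✓)  10011(✓)  10100(✓)  11000(✓)  11001(✓)  11010(✓)  11011(✓)  11100(✓)  11101(✓)  11110(✓)  11111(✓)
size-2^1 implicants → -0010(✓)  -0011(✓)  -1001(✓)  -1010(✓)  -1100(✓)  -1101(✓)  -1111(✓)  0-001(✓)  0-010(✓)  0-101(✓)  0-111(✓)  00-01(✓)  00-11(✓)  000-0(✓)  000-1(✓)  0000-(✓)  0001-(✓)  001-1(✓)  01-01(✓)  011-1(✓)  0110-(✓)  1-010(✓)  1-011(✓)  1-100  1001-(✓)  11-00(✓)  11-01(✓)  11-10(✓)  11-11(✓)  110-0(✓)  110-1(✓)  1100-(✓)  1101-(✓)  111-0(✓)  111-1(✓)  1110-(✓)  1111-(✓)
size-2^2 implicants → --010  -001-  -1-01  -11-1  -110-  0--01  0-1-1  00--1  000--  1-01-  11--0(✓)  11--1(✓)  11-0-(✓)  11-1-(✓)  110--(✓)  111--(✓)
size-2^3 implicants → 11---
Unchecked terms (primes): --010, -001-, -1-01, -11-1, -110-, 0--01, 0-1-1, 00--1, 000--, 1-01-, 1-100, 11---
Minterm coverage:
  m0 ⊆ 000-- [E]
  m1 ⊆ 0--01,00--1,000--
  m2 ⊆ --010,-001-,000--
  m3 ⊆ -001-,00--1,000--
  m5 ⊆ 0--01,0-1-1,00--1
  m7 ⊆ 0-1-1,00--1
  m9 ⊆ -1-01,0--01
  m10 ⊆ --010 [E]
  m12 ⊆ -110- [E]
  m13 ⊆ -1-01,-11-1,-110-,0--01,0-1-1
  m15 ⊆ -11-1,0-1-1
  m18 ⊆ --010,-001-,1-01-
  m19 ⊆ -001-,1-01-
  m20 ⊆ 1-100 [E]
  m24 ⊆ 11--- [E]
  m25 ⊆ -1-01,11---
  m26 ⊆ --010,1-01-,11---
  m27 ⊆ 1-01-,11---
  m28 ⊆ -110-,1-100,11---
  m29 ⊆ -1-01,-11-1,-110-,11---
  m30 ⊆ 11--- [E]
  m31 ⊆ -11-1,11---
E = {--010, -110-, 000--, 1-100, 11---}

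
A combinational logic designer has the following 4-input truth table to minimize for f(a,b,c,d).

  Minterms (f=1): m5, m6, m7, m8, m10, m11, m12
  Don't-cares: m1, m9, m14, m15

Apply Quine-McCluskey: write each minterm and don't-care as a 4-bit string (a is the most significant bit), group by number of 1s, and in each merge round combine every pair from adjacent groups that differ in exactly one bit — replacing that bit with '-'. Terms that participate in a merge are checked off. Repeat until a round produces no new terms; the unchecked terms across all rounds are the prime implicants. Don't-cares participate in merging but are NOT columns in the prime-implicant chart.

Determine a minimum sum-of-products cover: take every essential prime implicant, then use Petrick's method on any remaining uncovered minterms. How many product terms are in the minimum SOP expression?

Round 0: 0001✓ 0101✓ 0110✓ 0111✓ 1000✓ 1001✓ 1010✓ 1011✓ 1100✓ 1110✓ 1111✓
Round 1: -001 -110✓ -111✓ 0-01 01-1 011-✓ 1-00✓ 1-10✓ 1-11✓ 10-0✓ 10-1✓ 100-✓ 101-✓ 11-0✓ 111-✓
Round 2: -11- 1--0 1-1- 10--
PIs = {-001, -11-, 0-01, 01-1, 1--0, 1-1-, 10--}
Coverage chart:
  m5: 0-01,01-1
  m6: -11- ←essential
  m7: -11-,01-1
  m8: 1--0,10--
  m10: 1--0,1-1-,10--
  m11: 1-1-,10--
  m12: 1--0 ←essential
Essential: -11-, 1--0
Petrick residual → 0-01, 1-1-
Min cover (4 terms): bc + a'c'd + ad' + ac

4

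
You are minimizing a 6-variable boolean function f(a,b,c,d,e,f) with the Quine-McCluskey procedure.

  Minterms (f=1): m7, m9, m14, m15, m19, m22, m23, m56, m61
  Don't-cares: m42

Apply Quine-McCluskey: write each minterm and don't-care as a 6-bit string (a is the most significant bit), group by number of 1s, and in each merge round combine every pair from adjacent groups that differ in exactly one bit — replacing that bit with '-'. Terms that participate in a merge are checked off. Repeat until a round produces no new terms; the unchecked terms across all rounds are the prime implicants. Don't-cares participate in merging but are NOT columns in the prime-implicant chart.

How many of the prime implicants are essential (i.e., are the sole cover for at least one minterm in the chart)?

Round 0: 000111✓ 001001 001110✓ 001111✓ 010011✓ 010110✓ 010111✓ 101010 111000 111101
Round 1: 0-0111 00-111 00111- 010-11 01011-
PIs = {0-0111, 00-111, 001001, 00111-, 010-11, 01011-, 101010, 111000, 111101}
Coverage chart:
  m7: 0-0111,00-111
  m9: 001001 ←essential
  m14: 00111- ←essential
  m15: 00-111,00111-
  m19: 010-11 ←essential
  m22: 01011- ←essential
  m23: 0-0111,010-11,01011-
  m56: 111000 ←essential
  m61: 111101 ←essential
Essential: 001001, 00111-, 010-11, 01011-, 111000, 111101

6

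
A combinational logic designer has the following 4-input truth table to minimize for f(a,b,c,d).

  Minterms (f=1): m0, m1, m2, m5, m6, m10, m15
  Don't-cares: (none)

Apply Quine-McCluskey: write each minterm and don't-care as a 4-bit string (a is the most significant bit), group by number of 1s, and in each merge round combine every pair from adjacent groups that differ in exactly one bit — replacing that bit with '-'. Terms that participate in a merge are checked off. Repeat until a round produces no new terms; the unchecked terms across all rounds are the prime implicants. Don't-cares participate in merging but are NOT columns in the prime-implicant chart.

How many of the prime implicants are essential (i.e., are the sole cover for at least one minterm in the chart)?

size-2^0 implicants → 0000(✓)  0001(✓)  0010(✓)  0101(✓)  0110(✓)  1010(✓)  1111
size-2^1 implicants → -010  0-01  0-10  00-0  000-
Unchecked terms (primes): -010, 0-01, 0-10, 00-0, 000-, 1111
Minterm coverage:
  m0 ⊆ 00-0,000-
  m1 ⊆ 0-01,000-
  m2 ⊆ -010,0-10,00-0
  m5 ⊆ 0-01 [E]
  m6 ⊆ 0-10 [E]
  m10 ⊆ -010 [E]
  m15 ⊆ 1111 [E]
E = {-010, 0-01, 0-10, 1111}

4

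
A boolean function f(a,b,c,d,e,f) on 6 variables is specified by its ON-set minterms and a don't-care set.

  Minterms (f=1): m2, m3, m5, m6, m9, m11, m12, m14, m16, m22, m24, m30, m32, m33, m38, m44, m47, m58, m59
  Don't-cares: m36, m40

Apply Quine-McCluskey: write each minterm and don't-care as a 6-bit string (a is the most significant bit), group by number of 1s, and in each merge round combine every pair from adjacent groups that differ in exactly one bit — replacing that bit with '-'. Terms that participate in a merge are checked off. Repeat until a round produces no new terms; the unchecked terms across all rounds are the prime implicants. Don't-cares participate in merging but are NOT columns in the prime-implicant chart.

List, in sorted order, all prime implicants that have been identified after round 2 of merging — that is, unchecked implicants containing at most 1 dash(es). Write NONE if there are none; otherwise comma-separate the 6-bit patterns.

Round 0: 000010✓ 000011✓ 000101 000110✓ 001001✓ 001011✓ 001100✓ 001110✓ 010000✓ 010110✓ 011000✓ 011110✓ 100000✓ 100001✓ 100100✓ 100110✓ 101000✓ 101100✓ 101111 111010✓ 111011✓
Round 1: -00110 -01100 0-0110✓ 0-1110✓ 00-011 00-110✓ 000-10 00001- 0010-1 0011-0 01-000 01-110✓ 10-000✓ 10-100✓ 100-00✓ 10000- 1001-0 101-00✓ 11101-
Round 2: 0--110 10--00
PIs = {-00110, -01100, 0--110, 00-011, 000-10, 00001-, 000101, 0010-1, 0011-0, 01-000, 10--00, 10000-, 1001-0, 101111, 11101-}

-00110, -01100, 00-011, 000-10, 00001-, 000101, 0010-1, 0011-0, 01-000, 10000-, 1001-0, 101111, 11101-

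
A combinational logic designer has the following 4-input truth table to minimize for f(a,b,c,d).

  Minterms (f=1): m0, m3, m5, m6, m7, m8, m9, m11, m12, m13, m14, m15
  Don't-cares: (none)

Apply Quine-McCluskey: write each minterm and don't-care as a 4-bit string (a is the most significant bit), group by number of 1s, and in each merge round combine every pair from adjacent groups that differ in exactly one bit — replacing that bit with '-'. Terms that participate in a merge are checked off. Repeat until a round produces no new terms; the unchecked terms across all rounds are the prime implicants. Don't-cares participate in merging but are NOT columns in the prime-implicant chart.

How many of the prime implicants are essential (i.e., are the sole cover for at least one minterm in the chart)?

Round 0: 0000✓ 0011✓ 0101✓ 0110✓ 0111✓ 1000✓ 1001✓ 1011✓ 1100✓ 1101✓ 1110✓ 1111✓
Round 1: -000 -011✓ -101✓ -110✓ -111✓ 0-11✓ 01-1✓ 011-✓ 1-00✓ 1-01✓ 1-11✓ 10-1✓ 100-✓ 11-0✓ 11-1✓ 110-✓ 111-✓
Round 2: --11 -1-1 -11- 1--1 1-0- 11--
PIs = {--11, -000, -1-1, -11-, 1--1, 1-0-, 11--}
Coverage chart:
  m0: -000 ←essential
  m3: --11 ←essential
  m5: -1-1 ←essential
  m6: -11- ←essential
  m7: --11,-1-1,-11-
  m8: -000,1-0-
  m9: 1--1,1-0-
  m11: --11,1--1
  m12: 1-0-,11--
  m13: -1-1,1--1,1-0-,11--
  m14: -11-,11--
  m15: --11,-1-1,-11-,1--1,11--
Essential: --11, -000, -1-1, -11-

4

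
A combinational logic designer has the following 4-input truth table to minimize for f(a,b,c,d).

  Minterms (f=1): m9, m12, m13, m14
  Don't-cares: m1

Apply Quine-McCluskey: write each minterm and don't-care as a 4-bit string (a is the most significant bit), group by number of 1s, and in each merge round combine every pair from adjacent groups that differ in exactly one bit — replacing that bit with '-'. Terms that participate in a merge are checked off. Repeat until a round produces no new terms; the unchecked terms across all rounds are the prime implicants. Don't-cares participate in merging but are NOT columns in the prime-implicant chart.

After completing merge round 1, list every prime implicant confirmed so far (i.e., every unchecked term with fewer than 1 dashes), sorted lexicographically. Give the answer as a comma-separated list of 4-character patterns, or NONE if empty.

Round 0: 0001✓ 1001✓ 1100✓ 1101✓ 1110✓
Round 1: -001 1-01 11-0 110-
PIs = {-001, 1-01, 11-0, 110-}

NONE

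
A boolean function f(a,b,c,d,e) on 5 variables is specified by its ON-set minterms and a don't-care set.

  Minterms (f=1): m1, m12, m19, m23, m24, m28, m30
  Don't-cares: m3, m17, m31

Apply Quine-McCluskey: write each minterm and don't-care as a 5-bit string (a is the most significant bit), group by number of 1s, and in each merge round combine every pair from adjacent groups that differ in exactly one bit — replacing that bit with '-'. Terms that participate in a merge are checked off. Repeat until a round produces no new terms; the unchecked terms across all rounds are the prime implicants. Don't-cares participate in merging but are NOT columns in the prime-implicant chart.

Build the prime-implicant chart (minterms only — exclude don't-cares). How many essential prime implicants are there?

3

size-2^0 implicants → 00001(✓)  00011(✓)  01100(✓)  10001(✓)  10011(✓)  10111(✓)  11000(✓)  11100(✓)  11110(✓)  11111(✓)
size-2^1 implicants → -0001(✓)  -0011(✓)  -1100  000-1(✓)  1-111  10-11  100-1(✓)  11-00  111-0  1111-
size-2^2 implicants → -00-1
Unchecked terms (primes): -00-1, -1100, 1-111, 10-11, 11-00, 111-0, 1111-
Minterm coverage:
  m1 ⊆ -00-1 [E]
  m12 ⊆ -1100 [E]
  m19 ⊆ -00-1,10-11
  m23 ⊆ 1-111,10-11
  m24 ⊆ 11-00 [E]
  m28 ⊆ -1100,11-00,111-0
  m30 ⊆ 111-0,1111-
E = {-00-1, -1100, 11-00}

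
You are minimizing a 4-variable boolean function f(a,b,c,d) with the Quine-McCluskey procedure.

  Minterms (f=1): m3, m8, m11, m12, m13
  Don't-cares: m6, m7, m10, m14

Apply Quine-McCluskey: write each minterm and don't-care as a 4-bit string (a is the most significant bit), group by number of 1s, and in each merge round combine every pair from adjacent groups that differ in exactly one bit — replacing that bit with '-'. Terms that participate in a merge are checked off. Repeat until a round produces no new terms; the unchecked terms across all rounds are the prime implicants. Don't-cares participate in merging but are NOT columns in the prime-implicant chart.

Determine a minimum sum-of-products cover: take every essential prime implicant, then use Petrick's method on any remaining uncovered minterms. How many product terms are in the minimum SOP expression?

Round 0: 0011✓ 0110✓ 0111✓ 1000✓ 1010✓ 1011✓ 1100✓ 1101✓ 1110✓
Round 1: -011 -110 0-11 011- 1-00✓ 1-10✓ 10-0✓ 101- 11-0✓ 110-
Round 2: 1--0
PIs = {-011, -110, 0-11, 011-, 1--0, 101-, 110-}
Coverage chart:
  m3: -011,0-11
  m8: 1--0 ←essential
  m11: -011,101-
  m12: 1--0,110-
  m13: 110- ←essential
Essential: 1--0, 110-
Petrick residual → -011
Min cover (3 terms): b'cd + ad' + abc'

3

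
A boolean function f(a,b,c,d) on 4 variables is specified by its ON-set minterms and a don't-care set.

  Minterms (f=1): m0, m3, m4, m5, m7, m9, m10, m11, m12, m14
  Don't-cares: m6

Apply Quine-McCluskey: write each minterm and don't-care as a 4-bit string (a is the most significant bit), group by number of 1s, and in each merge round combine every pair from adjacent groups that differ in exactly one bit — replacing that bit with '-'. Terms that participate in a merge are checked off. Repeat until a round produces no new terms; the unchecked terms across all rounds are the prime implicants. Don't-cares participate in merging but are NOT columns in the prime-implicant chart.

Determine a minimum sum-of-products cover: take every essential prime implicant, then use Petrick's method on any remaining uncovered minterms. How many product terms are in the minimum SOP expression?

size-2^0 implicants → 0000(✓)  0011(✓)  0100(✓)  0101(✓)  0110(✓)  0111(✓)  1001(✓)  1010(✓)  1011(✓)  1100(✓)  1110(✓)
size-2^1 implicants → -011  -100(✓)  -110(✓)  0-00  0-11  01-0(✓)  01-1(✓)  010-(✓)  011-(✓)  1-10  10-1  101-  11-0(✓)
size-2^2 implicants → -1-0  01--
Unchecked terms (primes): -011, -1-0, 0-00, 0-11, 01--, 1-10, 10-1, 101-
Minterm coverage:
  m0 ⊆ 0-00 [E]
  m3 ⊆ -011,0-11
  m4 ⊆ -1-0,0-00,01--
  m5 ⊆ 01-- [E]
  m7 ⊆ 0-11,01--
  m9 ⊆ 10-1 [E]
  m10 ⊆ 1-10,101-
  m11 ⊆ -011,10-1,101-
  m12 ⊆ -1-0 [E]
  m14 ⊆ -1-0,1-10
E = {-1-0, 0-00, 01--, 10-1}
Petrick residual → -011, 1-10
Cover = b'cd + bd' + a'c'd' + a'b + acd' + ab'd  |cover|=6

6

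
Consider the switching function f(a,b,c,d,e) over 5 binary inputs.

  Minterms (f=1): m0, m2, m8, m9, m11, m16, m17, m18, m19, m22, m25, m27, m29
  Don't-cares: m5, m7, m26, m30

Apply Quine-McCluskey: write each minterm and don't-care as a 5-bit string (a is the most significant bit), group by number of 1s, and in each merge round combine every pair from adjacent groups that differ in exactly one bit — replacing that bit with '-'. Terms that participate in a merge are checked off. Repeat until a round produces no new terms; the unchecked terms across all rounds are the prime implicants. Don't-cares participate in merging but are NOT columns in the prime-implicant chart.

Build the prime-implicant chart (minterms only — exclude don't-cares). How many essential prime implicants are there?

Round 0: 00000✓ 00010✓ 00101✓ 00111✓ 01000✓ 01001✓ 01011✓ 10000✓ 10001✓ 10010✓ 10011✓ 10110✓ 11001✓ 11010✓ 11011✓ 11101✓ 11110✓
Round 1: -0000✓ -0010✓ -1001✓ -1011✓ 0-000 000-0✓ 001-1 010-1✓ 0100- 1-001✓ 1-010✓ 1-011✓ 1-110✓ 10-10✓ 100-0✓ 100-1✓ 1000-✓ 1001-✓ 11-01 11-10✓ 110-1✓ 1101-✓
Round 2: -00-0 -10-1 1--10 1-0-1 1-01- 100--
PIs = {-00-0, -10-1, 0-000, 001-1, 0100-, 1--10, 1-0-1, 1-01-, 100--, 11-01}
Coverage chart:
  m0: -00-0,0-000
  m2: -00-0 ←essential
  m8: 0-000,0100-
  m9: -10-1,0100-
  m11: -10-1 ←essential
  m16: -00-0,100--
  m17: 1-0-1,100--
  m18: -00-0,1--10,1-01-,100--
  m19: 1-0-1,1-01-,100--
  m22: 1--10 ←essential
  m25: -10-1,1-0-1,11-01
  m27: -10-1,1-0-1,1-01-
  m29: 11-01 ←essential
Essential: -00-0, -10-1, 1--10, 11-01

4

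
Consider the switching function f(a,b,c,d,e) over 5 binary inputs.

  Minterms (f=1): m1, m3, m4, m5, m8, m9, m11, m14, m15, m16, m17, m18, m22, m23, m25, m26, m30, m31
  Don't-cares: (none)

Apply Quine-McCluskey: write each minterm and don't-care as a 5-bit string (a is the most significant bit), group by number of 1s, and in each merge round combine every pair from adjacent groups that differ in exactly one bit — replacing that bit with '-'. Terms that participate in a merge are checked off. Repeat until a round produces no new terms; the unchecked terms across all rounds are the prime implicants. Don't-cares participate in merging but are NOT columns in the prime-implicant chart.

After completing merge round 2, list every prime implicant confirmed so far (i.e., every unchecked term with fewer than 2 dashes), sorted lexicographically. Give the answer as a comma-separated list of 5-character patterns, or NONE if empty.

00-01, 0010-, 01-11, 0100-, 100-0, 1000-

Round 0: 00001✓ 00011✓ 00100✓ 00101✓ 01000✓ 01001✓ 01011✓ 01110✓ 01111✓ 10000✓ 10001✓ 10010✓ 10110✓ 10111✓ 11001✓ 11010✓ 11110✓ 11111✓
Round 1: -0001✓ -1001✓ -1110✓ -1111✓ 0-001✓ 0-011✓ 00-01 000-1✓ 0010- 01-11 010-1✓ 0100- 0111-✓ 1-001✓ 1-010✓ 1-110✓ 1-111✓ 10-10✓ 100-0 1000- 1011-✓ 11-10✓ 1111-✓
Round 2: --001 -111- 0-0-1 1--10 1-11-
PIs = {--001, -111-, 0-0-1, 00-01, 0010-, 01-11, 0100-, 1--10, 1-11-, 100-0, 1000-}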